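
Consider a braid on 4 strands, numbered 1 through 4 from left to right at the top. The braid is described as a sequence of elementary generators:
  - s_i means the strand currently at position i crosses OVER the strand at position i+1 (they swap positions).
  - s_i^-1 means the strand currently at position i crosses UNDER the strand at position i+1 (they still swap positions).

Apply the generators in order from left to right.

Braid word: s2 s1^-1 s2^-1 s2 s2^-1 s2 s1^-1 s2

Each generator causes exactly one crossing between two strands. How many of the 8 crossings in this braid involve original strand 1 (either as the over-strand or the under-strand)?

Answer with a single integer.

Answer: 6

Derivation:
Gen 1: crossing 2x3. Involves strand 1? no. Count so far: 0
Gen 2: crossing 1x3. Involves strand 1? yes. Count so far: 1
Gen 3: crossing 1x2. Involves strand 1? yes. Count so far: 2
Gen 4: crossing 2x1. Involves strand 1? yes. Count so far: 3
Gen 5: crossing 1x2. Involves strand 1? yes. Count so far: 4
Gen 6: crossing 2x1. Involves strand 1? yes. Count so far: 5
Gen 7: crossing 3x1. Involves strand 1? yes. Count so far: 6
Gen 8: crossing 3x2. Involves strand 1? no. Count so far: 6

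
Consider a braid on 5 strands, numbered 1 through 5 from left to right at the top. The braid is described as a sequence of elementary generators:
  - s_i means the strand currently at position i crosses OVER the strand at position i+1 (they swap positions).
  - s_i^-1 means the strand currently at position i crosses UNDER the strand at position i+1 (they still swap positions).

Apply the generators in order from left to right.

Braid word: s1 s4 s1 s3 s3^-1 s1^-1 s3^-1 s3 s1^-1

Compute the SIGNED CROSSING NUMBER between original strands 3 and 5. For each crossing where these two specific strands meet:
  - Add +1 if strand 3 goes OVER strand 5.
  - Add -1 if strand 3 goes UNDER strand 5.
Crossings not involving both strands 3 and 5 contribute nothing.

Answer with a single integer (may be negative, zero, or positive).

Gen 1: crossing 1x2. Both 3&5? no. Sum: 0
Gen 2: crossing 4x5. Both 3&5? no. Sum: 0
Gen 3: crossing 2x1. Both 3&5? no. Sum: 0
Gen 4: 3 over 5. Both 3&5? yes. Contrib: +1. Sum: 1
Gen 5: 5 under 3. Both 3&5? yes. Contrib: +1. Sum: 2
Gen 6: crossing 1x2. Both 3&5? no. Sum: 2
Gen 7: 3 under 5. Both 3&5? yes. Contrib: -1. Sum: 1
Gen 8: 5 over 3. Both 3&5? yes. Contrib: -1. Sum: 0
Gen 9: crossing 2x1. Both 3&5? no. Sum: 0

Answer: 0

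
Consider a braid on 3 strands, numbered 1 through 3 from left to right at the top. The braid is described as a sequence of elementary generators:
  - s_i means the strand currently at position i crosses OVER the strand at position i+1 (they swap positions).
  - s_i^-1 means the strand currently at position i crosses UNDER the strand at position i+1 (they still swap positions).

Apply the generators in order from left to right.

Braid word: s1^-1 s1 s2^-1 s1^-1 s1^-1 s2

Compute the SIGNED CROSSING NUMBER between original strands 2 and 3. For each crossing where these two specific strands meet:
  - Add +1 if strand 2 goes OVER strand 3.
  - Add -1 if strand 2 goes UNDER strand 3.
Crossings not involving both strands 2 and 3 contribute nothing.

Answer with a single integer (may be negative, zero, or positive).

Answer: -2

Derivation:
Gen 1: crossing 1x2. Both 2&3? no. Sum: 0
Gen 2: crossing 2x1. Both 2&3? no. Sum: 0
Gen 3: 2 under 3. Both 2&3? yes. Contrib: -1. Sum: -1
Gen 4: crossing 1x3. Both 2&3? no. Sum: -1
Gen 5: crossing 3x1. Both 2&3? no. Sum: -1
Gen 6: 3 over 2. Both 2&3? yes. Contrib: -1. Sum: -2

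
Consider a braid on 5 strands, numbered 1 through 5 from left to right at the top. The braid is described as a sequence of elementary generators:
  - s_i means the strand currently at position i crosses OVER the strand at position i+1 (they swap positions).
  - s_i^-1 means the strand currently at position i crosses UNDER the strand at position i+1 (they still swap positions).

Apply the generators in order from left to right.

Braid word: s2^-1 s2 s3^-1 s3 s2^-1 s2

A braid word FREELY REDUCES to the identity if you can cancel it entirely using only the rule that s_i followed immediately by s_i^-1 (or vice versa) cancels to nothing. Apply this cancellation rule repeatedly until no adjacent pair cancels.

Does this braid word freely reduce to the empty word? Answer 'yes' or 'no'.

Answer: yes

Derivation:
Gen 1 (s2^-1): push. Stack: [s2^-1]
Gen 2 (s2): cancels prior s2^-1. Stack: []
Gen 3 (s3^-1): push. Stack: [s3^-1]
Gen 4 (s3): cancels prior s3^-1. Stack: []
Gen 5 (s2^-1): push. Stack: [s2^-1]
Gen 6 (s2): cancels prior s2^-1. Stack: []
Reduced word: (empty)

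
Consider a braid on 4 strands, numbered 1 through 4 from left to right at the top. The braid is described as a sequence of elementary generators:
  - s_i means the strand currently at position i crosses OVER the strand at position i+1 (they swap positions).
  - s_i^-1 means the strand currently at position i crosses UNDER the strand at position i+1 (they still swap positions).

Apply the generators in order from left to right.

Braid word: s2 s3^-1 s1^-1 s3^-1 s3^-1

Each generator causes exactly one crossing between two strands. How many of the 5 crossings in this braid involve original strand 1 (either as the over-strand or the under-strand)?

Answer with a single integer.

Answer: 1

Derivation:
Gen 1: crossing 2x3. Involves strand 1? no. Count so far: 0
Gen 2: crossing 2x4. Involves strand 1? no. Count so far: 0
Gen 3: crossing 1x3. Involves strand 1? yes. Count so far: 1
Gen 4: crossing 4x2. Involves strand 1? no. Count so far: 1
Gen 5: crossing 2x4. Involves strand 1? no. Count so far: 1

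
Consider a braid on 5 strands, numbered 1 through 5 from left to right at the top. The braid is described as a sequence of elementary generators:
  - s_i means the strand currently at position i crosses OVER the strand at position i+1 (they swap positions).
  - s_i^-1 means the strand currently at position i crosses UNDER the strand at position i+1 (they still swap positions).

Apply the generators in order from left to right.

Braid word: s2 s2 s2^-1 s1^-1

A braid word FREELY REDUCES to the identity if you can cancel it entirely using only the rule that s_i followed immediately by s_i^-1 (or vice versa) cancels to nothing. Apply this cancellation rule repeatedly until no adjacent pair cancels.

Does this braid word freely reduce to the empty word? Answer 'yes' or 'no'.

Gen 1 (s2): push. Stack: [s2]
Gen 2 (s2): push. Stack: [s2 s2]
Gen 3 (s2^-1): cancels prior s2. Stack: [s2]
Gen 4 (s1^-1): push. Stack: [s2 s1^-1]
Reduced word: s2 s1^-1

Answer: no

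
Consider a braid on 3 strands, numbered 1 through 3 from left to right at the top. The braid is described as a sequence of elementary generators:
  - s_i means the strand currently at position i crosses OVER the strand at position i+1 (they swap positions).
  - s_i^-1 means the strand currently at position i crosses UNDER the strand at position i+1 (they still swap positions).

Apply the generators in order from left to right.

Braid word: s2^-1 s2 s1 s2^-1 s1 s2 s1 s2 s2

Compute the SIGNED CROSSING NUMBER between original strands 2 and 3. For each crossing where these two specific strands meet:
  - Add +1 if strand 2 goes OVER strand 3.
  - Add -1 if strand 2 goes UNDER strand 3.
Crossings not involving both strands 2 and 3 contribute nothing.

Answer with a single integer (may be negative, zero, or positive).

Gen 1: 2 under 3. Both 2&3? yes. Contrib: -1. Sum: -1
Gen 2: 3 over 2. Both 2&3? yes. Contrib: -1. Sum: -2
Gen 3: crossing 1x2. Both 2&3? no. Sum: -2
Gen 4: crossing 1x3. Both 2&3? no. Sum: -2
Gen 5: 2 over 3. Both 2&3? yes. Contrib: +1. Sum: -1
Gen 6: crossing 2x1. Both 2&3? no. Sum: -1
Gen 7: crossing 3x1. Both 2&3? no. Sum: -1
Gen 8: 3 over 2. Both 2&3? yes. Contrib: -1. Sum: -2
Gen 9: 2 over 3. Both 2&3? yes. Contrib: +1. Sum: -1

Answer: -1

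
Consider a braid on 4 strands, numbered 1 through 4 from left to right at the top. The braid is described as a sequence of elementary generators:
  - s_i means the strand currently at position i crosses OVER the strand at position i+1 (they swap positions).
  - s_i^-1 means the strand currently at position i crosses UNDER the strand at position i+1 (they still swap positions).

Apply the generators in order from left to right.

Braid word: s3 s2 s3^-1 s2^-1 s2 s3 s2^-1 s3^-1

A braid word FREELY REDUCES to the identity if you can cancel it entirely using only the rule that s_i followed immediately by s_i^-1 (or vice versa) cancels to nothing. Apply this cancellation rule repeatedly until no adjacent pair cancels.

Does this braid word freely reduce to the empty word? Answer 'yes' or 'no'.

Gen 1 (s3): push. Stack: [s3]
Gen 2 (s2): push. Stack: [s3 s2]
Gen 3 (s3^-1): push. Stack: [s3 s2 s3^-1]
Gen 4 (s2^-1): push. Stack: [s3 s2 s3^-1 s2^-1]
Gen 5 (s2): cancels prior s2^-1. Stack: [s3 s2 s3^-1]
Gen 6 (s3): cancels prior s3^-1. Stack: [s3 s2]
Gen 7 (s2^-1): cancels prior s2. Stack: [s3]
Gen 8 (s3^-1): cancels prior s3. Stack: []
Reduced word: (empty)

Answer: yes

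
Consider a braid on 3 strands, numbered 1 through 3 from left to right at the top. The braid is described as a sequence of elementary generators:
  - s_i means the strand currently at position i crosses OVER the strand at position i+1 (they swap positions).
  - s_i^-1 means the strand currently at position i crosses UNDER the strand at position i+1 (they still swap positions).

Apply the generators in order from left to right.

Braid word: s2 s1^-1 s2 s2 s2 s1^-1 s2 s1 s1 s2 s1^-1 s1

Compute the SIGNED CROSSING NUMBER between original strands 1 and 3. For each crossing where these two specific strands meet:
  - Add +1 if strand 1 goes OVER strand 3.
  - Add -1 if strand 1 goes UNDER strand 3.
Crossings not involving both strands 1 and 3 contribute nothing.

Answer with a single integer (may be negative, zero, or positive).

Answer: -1

Derivation:
Gen 1: crossing 2x3. Both 1&3? no. Sum: 0
Gen 2: 1 under 3. Both 1&3? yes. Contrib: -1. Sum: -1
Gen 3: crossing 1x2. Both 1&3? no. Sum: -1
Gen 4: crossing 2x1. Both 1&3? no. Sum: -1
Gen 5: crossing 1x2. Both 1&3? no. Sum: -1
Gen 6: crossing 3x2. Both 1&3? no. Sum: -1
Gen 7: 3 over 1. Both 1&3? yes. Contrib: -1. Sum: -2
Gen 8: crossing 2x1. Both 1&3? no. Sum: -2
Gen 9: crossing 1x2. Both 1&3? no. Sum: -2
Gen 10: 1 over 3. Both 1&3? yes. Contrib: +1. Sum: -1
Gen 11: crossing 2x3. Both 1&3? no. Sum: -1
Gen 12: crossing 3x2. Both 1&3? no. Sum: -1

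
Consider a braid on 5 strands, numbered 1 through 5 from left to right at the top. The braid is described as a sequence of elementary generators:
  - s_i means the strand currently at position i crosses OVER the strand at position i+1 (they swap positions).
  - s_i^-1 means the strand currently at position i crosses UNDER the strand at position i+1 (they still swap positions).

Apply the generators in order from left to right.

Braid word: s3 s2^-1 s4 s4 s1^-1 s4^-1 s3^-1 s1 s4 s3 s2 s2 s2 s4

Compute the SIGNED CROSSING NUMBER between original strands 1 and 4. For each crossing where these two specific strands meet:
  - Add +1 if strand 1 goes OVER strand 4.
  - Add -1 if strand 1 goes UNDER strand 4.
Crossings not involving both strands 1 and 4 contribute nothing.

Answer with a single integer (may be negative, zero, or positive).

Answer: -2

Derivation:
Gen 1: crossing 3x4. Both 1&4? no. Sum: 0
Gen 2: crossing 2x4. Both 1&4? no. Sum: 0
Gen 3: crossing 3x5. Both 1&4? no. Sum: 0
Gen 4: crossing 5x3. Both 1&4? no. Sum: 0
Gen 5: 1 under 4. Both 1&4? yes. Contrib: -1. Sum: -1
Gen 6: crossing 3x5. Both 1&4? no. Sum: -1
Gen 7: crossing 2x5. Both 1&4? no. Sum: -1
Gen 8: 4 over 1. Both 1&4? yes. Contrib: -1. Sum: -2
Gen 9: crossing 2x3. Both 1&4? no. Sum: -2
Gen 10: crossing 5x3. Both 1&4? no. Sum: -2
Gen 11: crossing 4x3. Both 1&4? no. Sum: -2
Gen 12: crossing 3x4. Both 1&4? no. Sum: -2
Gen 13: crossing 4x3. Both 1&4? no. Sum: -2
Gen 14: crossing 5x2. Both 1&4? no. Sum: -2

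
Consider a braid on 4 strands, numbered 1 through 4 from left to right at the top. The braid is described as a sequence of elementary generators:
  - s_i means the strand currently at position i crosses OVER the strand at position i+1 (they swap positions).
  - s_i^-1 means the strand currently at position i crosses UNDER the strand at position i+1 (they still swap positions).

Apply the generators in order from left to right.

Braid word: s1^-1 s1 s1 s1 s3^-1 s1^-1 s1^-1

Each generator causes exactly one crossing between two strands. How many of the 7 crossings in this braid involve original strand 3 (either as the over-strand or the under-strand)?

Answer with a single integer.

Answer: 1

Derivation:
Gen 1: crossing 1x2. Involves strand 3? no. Count so far: 0
Gen 2: crossing 2x1. Involves strand 3? no. Count so far: 0
Gen 3: crossing 1x2. Involves strand 3? no. Count so far: 0
Gen 4: crossing 2x1. Involves strand 3? no. Count so far: 0
Gen 5: crossing 3x4. Involves strand 3? yes. Count so far: 1
Gen 6: crossing 1x2. Involves strand 3? no. Count so far: 1
Gen 7: crossing 2x1. Involves strand 3? no. Count so far: 1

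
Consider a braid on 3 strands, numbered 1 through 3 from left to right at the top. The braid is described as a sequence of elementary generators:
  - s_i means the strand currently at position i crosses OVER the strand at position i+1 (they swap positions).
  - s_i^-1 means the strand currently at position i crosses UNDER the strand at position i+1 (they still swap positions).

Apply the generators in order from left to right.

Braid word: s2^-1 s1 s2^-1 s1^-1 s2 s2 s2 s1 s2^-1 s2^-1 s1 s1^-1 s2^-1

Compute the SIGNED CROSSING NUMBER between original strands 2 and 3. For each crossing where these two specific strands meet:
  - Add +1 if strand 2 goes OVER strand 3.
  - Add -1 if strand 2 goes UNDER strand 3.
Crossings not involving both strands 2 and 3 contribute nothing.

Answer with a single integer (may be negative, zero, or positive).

Gen 1: 2 under 3. Both 2&3? yes. Contrib: -1. Sum: -1
Gen 2: crossing 1x3. Both 2&3? no. Sum: -1
Gen 3: crossing 1x2. Both 2&3? no. Sum: -1
Gen 4: 3 under 2. Both 2&3? yes. Contrib: +1. Sum: 0
Gen 5: crossing 3x1. Both 2&3? no. Sum: 0
Gen 6: crossing 1x3. Both 2&3? no. Sum: 0
Gen 7: crossing 3x1. Both 2&3? no. Sum: 0
Gen 8: crossing 2x1. Both 2&3? no. Sum: 0
Gen 9: 2 under 3. Both 2&3? yes. Contrib: -1. Sum: -1
Gen 10: 3 under 2. Both 2&3? yes. Contrib: +1. Sum: 0
Gen 11: crossing 1x2. Both 2&3? no. Sum: 0
Gen 12: crossing 2x1. Both 2&3? no. Sum: 0
Gen 13: 2 under 3. Both 2&3? yes. Contrib: -1. Sum: -1

Answer: -1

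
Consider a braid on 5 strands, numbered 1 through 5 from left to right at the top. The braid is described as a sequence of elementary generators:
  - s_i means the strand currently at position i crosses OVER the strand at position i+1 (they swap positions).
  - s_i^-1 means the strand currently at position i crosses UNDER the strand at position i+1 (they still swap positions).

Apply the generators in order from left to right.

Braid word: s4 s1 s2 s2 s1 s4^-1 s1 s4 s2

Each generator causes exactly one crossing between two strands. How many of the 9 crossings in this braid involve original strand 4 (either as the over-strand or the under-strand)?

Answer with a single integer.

Answer: 3

Derivation:
Gen 1: crossing 4x5. Involves strand 4? yes. Count so far: 1
Gen 2: crossing 1x2. Involves strand 4? no. Count so far: 1
Gen 3: crossing 1x3. Involves strand 4? no. Count so far: 1
Gen 4: crossing 3x1. Involves strand 4? no. Count so far: 1
Gen 5: crossing 2x1. Involves strand 4? no. Count so far: 1
Gen 6: crossing 5x4. Involves strand 4? yes. Count so far: 2
Gen 7: crossing 1x2. Involves strand 4? no. Count so far: 2
Gen 8: crossing 4x5. Involves strand 4? yes. Count so far: 3
Gen 9: crossing 1x3. Involves strand 4? no. Count so far: 3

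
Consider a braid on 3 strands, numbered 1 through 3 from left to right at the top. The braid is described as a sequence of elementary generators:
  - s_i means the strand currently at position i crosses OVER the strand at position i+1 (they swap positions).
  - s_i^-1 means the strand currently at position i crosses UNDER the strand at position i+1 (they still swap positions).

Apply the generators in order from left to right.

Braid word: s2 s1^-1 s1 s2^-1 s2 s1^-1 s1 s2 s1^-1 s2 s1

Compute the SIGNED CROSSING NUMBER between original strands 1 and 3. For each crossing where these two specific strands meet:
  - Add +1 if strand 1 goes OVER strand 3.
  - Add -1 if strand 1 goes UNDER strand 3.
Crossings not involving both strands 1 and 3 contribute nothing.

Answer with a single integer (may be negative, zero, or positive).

Answer: -3

Derivation:
Gen 1: crossing 2x3. Both 1&3? no. Sum: 0
Gen 2: 1 under 3. Both 1&3? yes. Contrib: -1. Sum: -1
Gen 3: 3 over 1. Both 1&3? yes. Contrib: -1. Sum: -2
Gen 4: crossing 3x2. Both 1&3? no. Sum: -2
Gen 5: crossing 2x3. Both 1&3? no. Sum: -2
Gen 6: 1 under 3. Both 1&3? yes. Contrib: -1. Sum: -3
Gen 7: 3 over 1. Both 1&3? yes. Contrib: -1. Sum: -4
Gen 8: crossing 3x2. Both 1&3? no. Sum: -4
Gen 9: crossing 1x2. Both 1&3? no. Sum: -4
Gen 10: 1 over 3. Both 1&3? yes. Contrib: +1. Sum: -3
Gen 11: crossing 2x3. Both 1&3? no. Sum: -3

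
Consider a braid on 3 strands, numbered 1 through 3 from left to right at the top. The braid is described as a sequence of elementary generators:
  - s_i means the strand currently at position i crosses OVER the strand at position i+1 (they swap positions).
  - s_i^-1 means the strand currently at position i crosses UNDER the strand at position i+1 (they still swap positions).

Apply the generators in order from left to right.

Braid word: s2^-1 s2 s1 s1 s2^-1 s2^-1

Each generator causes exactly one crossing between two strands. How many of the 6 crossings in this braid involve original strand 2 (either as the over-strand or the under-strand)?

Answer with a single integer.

Answer: 6

Derivation:
Gen 1: crossing 2x3. Involves strand 2? yes. Count so far: 1
Gen 2: crossing 3x2. Involves strand 2? yes. Count so far: 2
Gen 3: crossing 1x2. Involves strand 2? yes. Count so far: 3
Gen 4: crossing 2x1. Involves strand 2? yes. Count so far: 4
Gen 5: crossing 2x3. Involves strand 2? yes. Count so far: 5
Gen 6: crossing 3x2. Involves strand 2? yes. Count so far: 6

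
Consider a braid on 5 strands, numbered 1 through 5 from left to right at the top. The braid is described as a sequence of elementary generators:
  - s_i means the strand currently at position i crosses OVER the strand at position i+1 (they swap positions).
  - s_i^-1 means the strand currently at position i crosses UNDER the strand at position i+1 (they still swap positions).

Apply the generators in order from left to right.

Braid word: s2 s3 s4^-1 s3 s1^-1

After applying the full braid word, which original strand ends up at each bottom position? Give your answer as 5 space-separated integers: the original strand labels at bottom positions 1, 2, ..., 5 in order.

Answer: 3 1 5 4 2

Derivation:
Gen 1 (s2): strand 2 crosses over strand 3. Perm now: [1 3 2 4 5]
Gen 2 (s3): strand 2 crosses over strand 4. Perm now: [1 3 4 2 5]
Gen 3 (s4^-1): strand 2 crosses under strand 5. Perm now: [1 3 4 5 2]
Gen 4 (s3): strand 4 crosses over strand 5. Perm now: [1 3 5 4 2]
Gen 5 (s1^-1): strand 1 crosses under strand 3. Perm now: [3 1 5 4 2]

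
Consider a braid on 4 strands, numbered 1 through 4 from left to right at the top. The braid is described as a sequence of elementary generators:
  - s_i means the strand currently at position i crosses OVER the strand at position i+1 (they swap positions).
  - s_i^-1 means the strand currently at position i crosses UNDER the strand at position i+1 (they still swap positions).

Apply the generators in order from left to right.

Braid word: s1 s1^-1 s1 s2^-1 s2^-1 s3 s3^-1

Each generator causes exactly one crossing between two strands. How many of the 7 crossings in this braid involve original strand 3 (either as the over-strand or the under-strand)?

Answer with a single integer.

Gen 1: crossing 1x2. Involves strand 3? no. Count so far: 0
Gen 2: crossing 2x1. Involves strand 3? no. Count so far: 0
Gen 3: crossing 1x2. Involves strand 3? no. Count so far: 0
Gen 4: crossing 1x3. Involves strand 3? yes. Count so far: 1
Gen 5: crossing 3x1. Involves strand 3? yes. Count so far: 2
Gen 6: crossing 3x4. Involves strand 3? yes. Count so far: 3
Gen 7: crossing 4x3. Involves strand 3? yes. Count so far: 4

Answer: 4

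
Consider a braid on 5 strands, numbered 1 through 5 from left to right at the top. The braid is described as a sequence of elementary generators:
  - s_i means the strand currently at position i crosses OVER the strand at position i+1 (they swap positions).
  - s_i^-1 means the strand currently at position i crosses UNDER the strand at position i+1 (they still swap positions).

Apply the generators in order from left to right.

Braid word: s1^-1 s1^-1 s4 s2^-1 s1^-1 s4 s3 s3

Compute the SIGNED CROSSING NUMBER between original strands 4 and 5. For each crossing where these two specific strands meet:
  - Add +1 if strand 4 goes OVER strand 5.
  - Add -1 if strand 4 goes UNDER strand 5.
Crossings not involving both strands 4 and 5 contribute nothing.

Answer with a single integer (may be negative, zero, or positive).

Gen 1: crossing 1x2. Both 4&5? no. Sum: 0
Gen 2: crossing 2x1. Both 4&5? no. Sum: 0
Gen 3: 4 over 5. Both 4&5? yes. Contrib: +1. Sum: 1
Gen 4: crossing 2x3. Both 4&5? no. Sum: 1
Gen 5: crossing 1x3. Both 4&5? no. Sum: 1
Gen 6: 5 over 4. Both 4&5? yes. Contrib: -1. Sum: 0
Gen 7: crossing 2x4. Both 4&5? no. Sum: 0
Gen 8: crossing 4x2. Both 4&5? no. Sum: 0

Answer: 0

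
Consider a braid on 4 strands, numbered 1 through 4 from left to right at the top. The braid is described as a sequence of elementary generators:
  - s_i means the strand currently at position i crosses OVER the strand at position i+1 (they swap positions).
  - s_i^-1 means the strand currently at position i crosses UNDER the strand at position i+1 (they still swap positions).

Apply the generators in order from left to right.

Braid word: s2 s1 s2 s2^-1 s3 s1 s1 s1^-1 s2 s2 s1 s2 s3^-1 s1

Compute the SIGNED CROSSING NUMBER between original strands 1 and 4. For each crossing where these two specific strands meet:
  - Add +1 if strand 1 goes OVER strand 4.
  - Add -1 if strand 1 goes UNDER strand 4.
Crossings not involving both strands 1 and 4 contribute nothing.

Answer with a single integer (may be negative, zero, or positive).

Gen 1: crossing 2x3. Both 1&4? no. Sum: 0
Gen 2: crossing 1x3. Both 1&4? no. Sum: 0
Gen 3: crossing 1x2. Both 1&4? no. Sum: 0
Gen 4: crossing 2x1. Both 1&4? no. Sum: 0
Gen 5: crossing 2x4. Both 1&4? no. Sum: 0
Gen 6: crossing 3x1. Both 1&4? no. Sum: 0
Gen 7: crossing 1x3. Both 1&4? no. Sum: 0
Gen 8: crossing 3x1. Both 1&4? no. Sum: 0
Gen 9: crossing 3x4. Both 1&4? no. Sum: 0
Gen 10: crossing 4x3. Both 1&4? no. Sum: 0
Gen 11: crossing 1x3. Both 1&4? no. Sum: 0
Gen 12: 1 over 4. Both 1&4? yes. Contrib: +1. Sum: 1
Gen 13: crossing 1x2. Both 1&4? no. Sum: 1
Gen 14: crossing 3x4. Both 1&4? no. Sum: 1

Answer: 1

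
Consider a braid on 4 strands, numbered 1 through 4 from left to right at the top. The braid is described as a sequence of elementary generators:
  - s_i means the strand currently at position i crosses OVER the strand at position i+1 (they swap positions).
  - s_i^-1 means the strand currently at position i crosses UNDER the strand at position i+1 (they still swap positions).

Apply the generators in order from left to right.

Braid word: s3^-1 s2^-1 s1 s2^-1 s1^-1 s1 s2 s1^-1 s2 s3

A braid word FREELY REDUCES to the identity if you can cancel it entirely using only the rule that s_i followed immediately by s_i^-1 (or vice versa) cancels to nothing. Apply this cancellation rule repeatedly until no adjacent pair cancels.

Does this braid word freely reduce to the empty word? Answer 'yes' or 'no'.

Gen 1 (s3^-1): push. Stack: [s3^-1]
Gen 2 (s2^-1): push. Stack: [s3^-1 s2^-1]
Gen 3 (s1): push. Stack: [s3^-1 s2^-1 s1]
Gen 4 (s2^-1): push. Stack: [s3^-1 s2^-1 s1 s2^-1]
Gen 5 (s1^-1): push. Stack: [s3^-1 s2^-1 s1 s2^-1 s1^-1]
Gen 6 (s1): cancels prior s1^-1. Stack: [s3^-1 s2^-1 s1 s2^-1]
Gen 7 (s2): cancels prior s2^-1. Stack: [s3^-1 s2^-1 s1]
Gen 8 (s1^-1): cancels prior s1. Stack: [s3^-1 s2^-1]
Gen 9 (s2): cancels prior s2^-1. Stack: [s3^-1]
Gen 10 (s3): cancels prior s3^-1. Stack: []
Reduced word: (empty)

Answer: yes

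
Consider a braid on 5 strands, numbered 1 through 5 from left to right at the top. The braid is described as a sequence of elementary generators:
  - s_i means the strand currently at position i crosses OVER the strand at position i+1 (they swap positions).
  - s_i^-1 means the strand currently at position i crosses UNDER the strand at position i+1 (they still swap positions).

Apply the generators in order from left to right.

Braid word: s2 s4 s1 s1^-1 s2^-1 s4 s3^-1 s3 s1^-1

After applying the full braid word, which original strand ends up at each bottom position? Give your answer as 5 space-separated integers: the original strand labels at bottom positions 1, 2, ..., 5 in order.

Answer: 2 1 3 4 5

Derivation:
Gen 1 (s2): strand 2 crosses over strand 3. Perm now: [1 3 2 4 5]
Gen 2 (s4): strand 4 crosses over strand 5. Perm now: [1 3 2 5 4]
Gen 3 (s1): strand 1 crosses over strand 3. Perm now: [3 1 2 5 4]
Gen 4 (s1^-1): strand 3 crosses under strand 1. Perm now: [1 3 2 5 4]
Gen 5 (s2^-1): strand 3 crosses under strand 2. Perm now: [1 2 3 5 4]
Gen 6 (s4): strand 5 crosses over strand 4. Perm now: [1 2 3 4 5]
Gen 7 (s3^-1): strand 3 crosses under strand 4. Perm now: [1 2 4 3 5]
Gen 8 (s3): strand 4 crosses over strand 3. Perm now: [1 2 3 4 5]
Gen 9 (s1^-1): strand 1 crosses under strand 2. Perm now: [2 1 3 4 5]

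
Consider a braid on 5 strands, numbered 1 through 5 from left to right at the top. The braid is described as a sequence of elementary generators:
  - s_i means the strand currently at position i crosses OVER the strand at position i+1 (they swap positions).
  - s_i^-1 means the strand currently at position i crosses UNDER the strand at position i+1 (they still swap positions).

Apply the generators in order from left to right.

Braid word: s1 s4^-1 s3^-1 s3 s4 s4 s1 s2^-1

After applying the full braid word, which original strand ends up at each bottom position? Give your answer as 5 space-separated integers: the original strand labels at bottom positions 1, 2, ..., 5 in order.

Answer: 1 3 2 5 4

Derivation:
Gen 1 (s1): strand 1 crosses over strand 2. Perm now: [2 1 3 4 5]
Gen 2 (s4^-1): strand 4 crosses under strand 5. Perm now: [2 1 3 5 4]
Gen 3 (s3^-1): strand 3 crosses under strand 5. Perm now: [2 1 5 3 4]
Gen 4 (s3): strand 5 crosses over strand 3. Perm now: [2 1 3 5 4]
Gen 5 (s4): strand 5 crosses over strand 4. Perm now: [2 1 3 4 5]
Gen 6 (s4): strand 4 crosses over strand 5. Perm now: [2 1 3 5 4]
Gen 7 (s1): strand 2 crosses over strand 1. Perm now: [1 2 3 5 4]
Gen 8 (s2^-1): strand 2 crosses under strand 3. Perm now: [1 3 2 5 4]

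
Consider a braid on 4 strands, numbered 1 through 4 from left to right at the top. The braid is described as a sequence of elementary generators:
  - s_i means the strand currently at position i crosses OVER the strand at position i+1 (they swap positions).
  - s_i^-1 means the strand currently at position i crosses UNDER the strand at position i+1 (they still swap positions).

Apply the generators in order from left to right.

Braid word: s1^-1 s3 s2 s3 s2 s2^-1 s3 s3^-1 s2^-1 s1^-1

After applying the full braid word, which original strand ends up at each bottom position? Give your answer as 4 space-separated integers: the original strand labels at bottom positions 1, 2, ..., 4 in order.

Gen 1 (s1^-1): strand 1 crosses under strand 2. Perm now: [2 1 3 4]
Gen 2 (s3): strand 3 crosses over strand 4. Perm now: [2 1 4 3]
Gen 3 (s2): strand 1 crosses over strand 4. Perm now: [2 4 1 3]
Gen 4 (s3): strand 1 crosses over strand 3. Perm now: [2 4 3 1]
Gen 5 (s2): strand 4 crosses over strand 3. Perm now: [2 3 4 1]
Gen 6 (s2^-1): strand 3 crosses under strand 4. Perm now: [2 4 3 1]
Gen 7 (s3): strand 3 crosses over strand 1. Perm now: [2 4 1 3]
Gen 8 (s3^-1): strand 1 crosses under strand 3. Perm now: [2 4 3 1]
Gen 9 (s2^-1): strand 4 crosses under strand 3. Perm now: [2 3 4 1]
Gen 10 (s1^-1): strand 2 crosses under strand 3. Perm now: [3 2 4 1]

Answer: 3 2 4 1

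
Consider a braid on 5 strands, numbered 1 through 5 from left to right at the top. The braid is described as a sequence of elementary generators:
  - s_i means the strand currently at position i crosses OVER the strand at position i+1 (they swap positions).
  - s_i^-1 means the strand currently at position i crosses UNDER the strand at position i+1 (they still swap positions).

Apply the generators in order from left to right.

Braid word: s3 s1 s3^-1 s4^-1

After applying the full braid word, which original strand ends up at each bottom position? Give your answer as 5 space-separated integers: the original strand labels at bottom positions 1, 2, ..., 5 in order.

Answer: 2 1 3 5 4

Derivation:
Gen 1 (s3): strand 3 crosses over strand 4. Perm now: [1 2 4 3 5]
Gen 2 (s1): strand 1 crosses over strand 2. Perm now: [2 1 4 3 5]
Gen 3 (s3^-1): strand 4 crosses under strand 3. Perm now: [2 1 3 4 5]
Gen 4 (s4^-1): strand 4 crosses under strand 5. Perm now: [2 1 3 5 4]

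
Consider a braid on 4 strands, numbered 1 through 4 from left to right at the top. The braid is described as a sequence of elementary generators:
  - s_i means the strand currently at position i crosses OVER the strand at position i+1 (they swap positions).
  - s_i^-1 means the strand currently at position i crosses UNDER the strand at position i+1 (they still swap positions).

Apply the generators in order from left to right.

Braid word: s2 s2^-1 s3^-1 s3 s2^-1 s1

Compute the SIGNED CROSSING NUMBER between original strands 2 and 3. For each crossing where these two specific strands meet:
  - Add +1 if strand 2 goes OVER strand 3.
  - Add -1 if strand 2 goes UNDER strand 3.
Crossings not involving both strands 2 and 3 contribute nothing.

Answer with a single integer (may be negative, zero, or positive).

Gen 1: 2 over 3. Both 2&3? yes. Contrib: +1. Sum: 1
Gen 2: 3 under 2. Both 2&3? yes. Contrib: +1. Sum: 2
Gen 3: crossing 3x4. Both 2&3? no. Sum: 2
Gen 4: crossing 4x3. Both 2&3? no. Sum: 2
Gen 5: 2 under 3. Both 2&3? yes. Contrib: -1. Sum: 1
Gen 6: crossing 1x3. Both 2&3? no. Sum: 1

Answer: 1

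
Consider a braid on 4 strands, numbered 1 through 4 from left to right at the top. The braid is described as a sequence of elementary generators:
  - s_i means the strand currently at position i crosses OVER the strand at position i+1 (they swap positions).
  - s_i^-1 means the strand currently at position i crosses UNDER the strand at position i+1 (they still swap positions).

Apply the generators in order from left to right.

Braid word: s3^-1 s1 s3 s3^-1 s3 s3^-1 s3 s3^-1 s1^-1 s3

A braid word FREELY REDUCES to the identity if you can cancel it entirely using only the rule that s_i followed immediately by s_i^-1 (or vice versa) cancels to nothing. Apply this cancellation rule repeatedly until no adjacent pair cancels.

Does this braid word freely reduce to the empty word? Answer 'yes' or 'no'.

Answer: yes

Derivation:
Gen 1 (s3^-1): push. Stack: [s3^-1]
Gen 2 (s1): push. Stack: [s3^-1 s1]
Gen 3 (s3): push. Stack: [s3^-1 s1 s3]
Gen 4 (s3^-1): cancels prior s3. Stack: [s3^-1 s1]
Gen 5 (s3): push. Stack: [s3^-1 s1 s3]
Gen 6 (s3^-1): cancels prior s3. Stack: [s3^-1 s1]
Gen 7 (s3): push. Stack: [s3^-1 s1 s3]
Gen 8 (s3^-1): cancels prior s3. Stack: [s3^-1 s1]
Gen 9 (s1^-1): cancels prior s1. Stack: [s3^-1]
Gen 10 (s3): cancels prior s3^-1. Stack: []
Reduced word: (empty)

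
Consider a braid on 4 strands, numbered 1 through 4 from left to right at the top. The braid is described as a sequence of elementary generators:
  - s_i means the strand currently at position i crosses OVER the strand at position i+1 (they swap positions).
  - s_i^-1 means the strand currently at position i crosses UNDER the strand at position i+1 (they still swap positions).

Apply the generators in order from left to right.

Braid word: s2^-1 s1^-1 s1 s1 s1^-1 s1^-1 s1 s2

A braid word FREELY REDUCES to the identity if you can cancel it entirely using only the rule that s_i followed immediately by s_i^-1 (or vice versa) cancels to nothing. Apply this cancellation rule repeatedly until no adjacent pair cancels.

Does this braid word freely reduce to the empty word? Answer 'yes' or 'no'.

Gen 1 (s2^-1): push. Stack: [s2^-1]
Gen 2 (s1^-1): push. Stack: [s2^-1 s1^-1]
Gen 3 (s1): cancels prior s1^-1. Stack: [s2^-1]
Gen 4 (s1): push. Stack: [s2^-1 s1]
Gen 5 (s1^-1): cancels prior s1. Stack: [s2^-1]
Gen 6 (s1^-1): push. Stack: [s2^-1 s1^-1]
Gen 7 (s1): cancels prior s1^-1. Stack: [s2^-1]
Gen 8 (s2): cancels prior s2^-1. Stack: []
Reduced word: (empty)

Answer: yes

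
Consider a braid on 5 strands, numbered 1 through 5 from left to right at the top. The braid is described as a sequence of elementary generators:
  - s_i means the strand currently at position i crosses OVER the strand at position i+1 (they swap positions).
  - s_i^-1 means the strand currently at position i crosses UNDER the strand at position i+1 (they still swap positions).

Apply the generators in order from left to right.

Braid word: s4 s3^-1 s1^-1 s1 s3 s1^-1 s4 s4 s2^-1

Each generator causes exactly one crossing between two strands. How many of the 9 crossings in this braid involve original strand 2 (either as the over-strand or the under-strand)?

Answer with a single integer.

Gen 1: crossing 4x5. Involves strand 2? no. Count so far: 0
Gen 2: crossing 3x5. Involves strand 2? no. Count so far: 0
Gen 3: crossing 1x2. Involves strand 2? yes. Count so far: 1
Gen 4: crossing 2x1. Involves strand 2? yes. Count so far: 2
Gen 5: crossing 5x3. Involves strand 2? no. Count so far: 2
Gen 6: crossing 1x2. Involves strand 2? yes. Count so far: 3
Gen 7: crossing 5x4. Involves strand 2? no. Count so far: 3
Gen 8: crossing 4x5. Involves strand 2? no. Count so far: 3
Gen 9: crossing 1x3. Involves strand 2? no. Count so far: 3

Answer: 3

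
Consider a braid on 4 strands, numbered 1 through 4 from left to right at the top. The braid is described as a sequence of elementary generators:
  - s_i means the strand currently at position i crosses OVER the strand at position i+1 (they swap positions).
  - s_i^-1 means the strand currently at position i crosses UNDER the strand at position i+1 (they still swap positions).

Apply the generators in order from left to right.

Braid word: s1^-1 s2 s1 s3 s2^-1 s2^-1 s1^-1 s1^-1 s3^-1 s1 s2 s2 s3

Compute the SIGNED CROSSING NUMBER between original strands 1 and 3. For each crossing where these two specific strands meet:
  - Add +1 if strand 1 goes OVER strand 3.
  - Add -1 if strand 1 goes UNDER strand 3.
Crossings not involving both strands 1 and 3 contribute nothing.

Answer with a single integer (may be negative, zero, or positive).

Gen 1: crossing 1x2. Both 1&3? no. Sum: 0
Gen 2: 1 over 3. Both 1&3? yes. Contrib: +1. Sum: 1
Gen 3: crossing 2x3. Both 1&3? no. Sum: 1
Gen 4: crossing 1x4. Both 1&3? no. Sum: 1
Gen 5: crossing 2x4. Both 1&3? no. Sum: 1
Gen 6: crossing 4x2. Both 1&3? no. Sum: 1
Gen 7: crossing 3x2. Both 1&3? no. Sum: 1
Gen 8: crossing 2x3. Both 1&3? no. Sum: 1
Gen 9: crossing 4x1. Both 1&3? no. Sum: 1
Gen 10: crossing 3x2. Both 1&3? no. Sum: 1
Gen 11: 3 over 1. Both 1&3? yes. Contrib: -1. Sum: 0
Gen 12: 1 over 3. Both 1&3? yes. Contrib: +1. Sum: 1
Gen 13: crossing 1x4. Both 1&3? no. Sum: 1

Answer: 1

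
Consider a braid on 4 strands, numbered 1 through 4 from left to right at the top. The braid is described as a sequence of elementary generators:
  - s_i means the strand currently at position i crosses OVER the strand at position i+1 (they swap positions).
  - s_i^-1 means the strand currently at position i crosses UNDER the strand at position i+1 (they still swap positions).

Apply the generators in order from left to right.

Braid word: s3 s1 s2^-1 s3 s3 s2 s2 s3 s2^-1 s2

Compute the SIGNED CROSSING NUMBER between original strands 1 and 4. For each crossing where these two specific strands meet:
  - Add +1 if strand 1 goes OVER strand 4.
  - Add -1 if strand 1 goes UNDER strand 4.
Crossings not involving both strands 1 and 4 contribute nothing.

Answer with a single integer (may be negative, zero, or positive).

Answer: -1

Derivation:
Gen 1: crossing 3x4. Both 1&4? no. Sum: 0
Gen 2: crossing 1x2. Both 1&4? no. Sum: 0
Gen 3: 1 under 4. Both 1&4? yes. Contrib: -1. Sum: -1
Gen 4: crossing 1x3. Both 1&4? no. Sum: -1
Gen 5: crossing 3x1. Both 1&4? no. Sum: -1
Gen 6: 4 over 1. Both 1&4? yes. Contrib: -1. Sum: -2
Gen 7: 1 over 4. Both 1&4? yes. Contrib: +1. Sum: -1
Gen 8: crossing 1x3. Both 1&4? no. Sum: -1
Gen 9: crossing 4x3. Both 1&4? no. Sum: -1
Gen 10: crossing 3x4. Both 1&4? no. Sum: -1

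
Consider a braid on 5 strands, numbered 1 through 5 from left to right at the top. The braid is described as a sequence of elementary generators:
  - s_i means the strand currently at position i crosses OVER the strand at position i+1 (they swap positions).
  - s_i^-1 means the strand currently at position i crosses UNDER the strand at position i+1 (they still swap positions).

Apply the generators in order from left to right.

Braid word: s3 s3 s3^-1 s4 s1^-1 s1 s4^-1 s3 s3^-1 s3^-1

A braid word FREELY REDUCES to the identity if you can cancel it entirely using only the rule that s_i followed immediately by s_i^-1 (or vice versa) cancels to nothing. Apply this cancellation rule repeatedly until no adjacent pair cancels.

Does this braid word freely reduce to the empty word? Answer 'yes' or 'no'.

Answer: yes

Derivation:
Gen 1 (s3): push. Stack: [s3]
Gen 2 (s3): push. Stack: [s3 s3]
Gen 3 (s3^-1): cancels prior s3. Stack: [s3]
Gen 4 (s4): push. Stack: [s3 s4]
Gen 5 (s1^-1): push. Stack: [s3 s4 s1^-1]
Gen 6 (s1): cancels prior s1^-1. Stack: [s3 s4]
Gen 7 (s4^-1): cancels prior s4. Stack: [s3]
Gen 8 (s3): push. Stack: [s3 s3]
Gen 9 (s3^-1): cancels prior s3. Stack: [s3]
Gen 10 (s3^-1): cancels prior s3. Stack: []
Reduced word: (empty)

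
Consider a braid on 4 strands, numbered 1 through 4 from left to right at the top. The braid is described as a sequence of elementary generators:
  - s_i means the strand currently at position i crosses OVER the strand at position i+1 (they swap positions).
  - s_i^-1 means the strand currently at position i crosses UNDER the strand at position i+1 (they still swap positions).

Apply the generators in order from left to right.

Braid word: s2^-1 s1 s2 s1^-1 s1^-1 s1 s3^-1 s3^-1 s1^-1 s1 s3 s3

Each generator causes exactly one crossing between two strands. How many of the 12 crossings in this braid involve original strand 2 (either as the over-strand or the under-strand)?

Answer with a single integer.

Answer: 7

Derivation:
Gen 1: crossing 2x3. Involves strand 2? yes. Count so far: 1
Gen 2: crossing 1x3. Involves strand 2? no. Count so far: 1
Gen 3: crossing 1x2. Involves strand 2? yes. Count so far: 2
Gen 4: crossing 3x2. Involves strand 2? yes. Count so far: 3
Gen 5: crossing 2x3. Involves strand 2? yes. Count so far: 4
Gen 6: crossing 3x2. Involves strand 2? yes. Count so far: 5
Gen 7: crossing 1x4. Involves strand 2? no. Count so far: 5
Gen 8: crossing 4x1. Involves strand 2? no. Count so far: 5
Gen 9: crossing 2x3. Involves strand 2? yes. Count so far: 6
Gen 10: crossing 3x2. Involves strand 2? yes. Count so far: 7
Gen 11: crossing 1x4. Involves strand 2? no. Count so far: 7
Gen 12: crossing 4x1. Involves strand 2? no. Count so far: 7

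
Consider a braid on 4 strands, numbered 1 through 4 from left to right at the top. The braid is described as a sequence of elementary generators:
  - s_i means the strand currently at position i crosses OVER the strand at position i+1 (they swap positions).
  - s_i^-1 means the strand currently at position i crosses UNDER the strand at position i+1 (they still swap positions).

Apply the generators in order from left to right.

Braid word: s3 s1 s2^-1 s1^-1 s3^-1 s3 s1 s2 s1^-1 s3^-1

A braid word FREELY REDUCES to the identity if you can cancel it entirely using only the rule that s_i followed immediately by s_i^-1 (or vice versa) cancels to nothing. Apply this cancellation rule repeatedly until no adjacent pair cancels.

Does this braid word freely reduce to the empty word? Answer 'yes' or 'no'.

Answer: yes

Derivation:
Gen 1 (s3): push. Stack: [s3]
Gen 2 (s1): push. Stack: [s3 s1]
Gen 3 (s2^-1): push. Stack: [s3 s1 s2^-1]
Gen 4 (s1^-1): push. Stack: [s3 s1 s2^-1 s1^-1]
Gen 5 (s3^-1): push. Stack: [s3 s1 s2^-1 s1^-1 s3^-1]
Gen 6 (s3): cancels prior s3^-1. Stack: [s3 s1 s2^-1 s1^-1]
Gen 7 (s1): cancels prior s1^-1. Stack: [s3 s1 s2^-1]
Gen 8 (s2): cancels prior s2^-1. Stack: [s3 s1]
Gen 9 (s1^-1): cancels prior s1. Stack: [s3]
Gen 10 (s3^-1): cancels prior s3. Stack: []
Reduced word: (empty)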